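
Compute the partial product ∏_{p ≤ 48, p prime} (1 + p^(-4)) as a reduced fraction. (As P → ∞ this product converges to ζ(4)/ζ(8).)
∏ = 47811026860845170938198805915402199301066734558460286583378224128/44354583229145063659978971326989541656878007876738536067589135625

The primes p ≤ 48 are [2, 3, 5, 7, 11, 13, 17, 19, 23, 29, 31, 37, 41, 43, 47]. For each, (1 + 1/p^4) = (p^4 + 1)/p^4. Multiplying these fractions over p ∈ [2, 3, 5, 7, 11, 13, 17, 19, 23, 29, 31, 37, 41, 43, 47] gives 47811026860845170938198805915402199301066734558460286583378224128/44354583229145063659978971326989541656878007876738536067589135625. (In the limit P → ∞ this tends to ζ(4)/ζ(8).)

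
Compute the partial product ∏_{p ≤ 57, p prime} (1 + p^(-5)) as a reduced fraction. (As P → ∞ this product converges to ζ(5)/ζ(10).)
∏ = 32347597211284988160480267437380591091977322089812731895007080802055947812864/31226639806314720763085693561071542877365250131832357293968847568717289128655

The primes p ≤ 57 are [2, 3, 5, 7, 11, 13, 17, 19, 23, 29, 31, 37, 41, 43, 47, 53]. For each, (1 + 1/p^5) = (p^5 + 1)/p^5. Multiplying these fractions over p ∈ [2, 3, 5, 7, 11, 13, 17, 19, 23, 29, 31, 37, 41, 43, 47, 53] gives 32347597211284988160480267437380591091977322089812731895007080802055947812864/31226639806314720763085693561071542877365250131832357293968847568717289128655. (In the limit P → ∞ this tends to ζ(5)/ζ(10).)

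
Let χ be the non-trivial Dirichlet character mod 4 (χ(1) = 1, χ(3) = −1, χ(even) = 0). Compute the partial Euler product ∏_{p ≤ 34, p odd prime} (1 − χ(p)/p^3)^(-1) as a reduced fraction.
∏ = 16829566118167783909225/17369167366519535960064

The odd primes p ≤ 34 are [3, 5, 7, 11, 13, 17, 19, 23, 29, 31]. For each, χ(p) = 1 if p ≡ 1 mod 4, χ(p) = −1 if p ≡ 3 mod 4. Taking (1 − χ(p)/p^3)^(-1) = p^3/(p^3 − χ(p)): (1 − (-1)/3^3)^(-1) · (1 − (1)/5^3)^(-1) · (1 − (-1)/7^3)^(-1) · (1 − (-1)/11^3)^(-1) · (1 − (1)/13^3)^(-1) · (1 − (1)/17^3)^(-1) · (1 − (-1)/19^3)^(-1) · (1 − (-1)/23^3)^(-1) · (1 − (1)/29^3)^(-1) · (1 − (-1)/31^3)^(-1) = 16829566118167783909225/17369167366519535960064.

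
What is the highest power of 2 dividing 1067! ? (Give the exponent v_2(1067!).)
v_2(1067!) = 1062

Legendre's formula: v_p(n!) = Σ_{k ≥ 1} ⌊n / p^k⌋. For p = 2, n = 1067, the terms are:
  ⌊1067/2^1⌋ = ⌊1067/2⌋ = 533
  ⌊1067/2^2⌋ = ⌊1067/4⌋ = 266
  ⌊1067/2^3⌋ = ⌊1067/8⌋ = 133
  ⌊1067/2^4⌋ = ⌊1067/16⌋ = 66
  ⌊1067/2^5⌋ = ⌊1067/32⌋ = 33
  ⌊1067/2^6⌋ = ⌊1067/64⌋ = 16
  ⌊1067/2^7⌋ = ⌊1067/128⌋ = 8
  ⌊1067/2^8⌋ = ⌊1067/256⌋ = 4
  ⌊1067/2^9⌋ = ⌊1067/512⌋ = 2
  ⌊1067/2^10⌋ = ⌊1067/1024⌋ = 1
(the next term ⌊1067/2^11⌋ = 0, terminating the sum). Summing: v_2(1067!) = 533 + 266 + 133 + 66 + 33 + 16 + 8 + 4 + 2 + 1 = 1062.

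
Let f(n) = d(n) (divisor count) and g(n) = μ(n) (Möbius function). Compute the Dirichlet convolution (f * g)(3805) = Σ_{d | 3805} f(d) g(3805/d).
(d * μ)(3805) = 1

Divisors of 3805: [1, 5, 761, 3805]. For each d | 3805:
  d = 1: d(1) · μ(3805/1) = 1 · 1 = 1
  d = 5: d(5) · μ(3805/5) = 2 · -1 = -2
  d = 761: d(761) · μ(3805/761) = 2 · -1 = -2
  d = 3805: d(3805) · μ(3805/3805) = 4 · 1 = 4
Summing: (d * μ)(3805) = 1 + -2 + -2 + 4 = 1.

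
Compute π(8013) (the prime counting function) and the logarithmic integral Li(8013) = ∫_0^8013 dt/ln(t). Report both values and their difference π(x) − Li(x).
π(8013) = 1009;  Li(8013) ≈ 1027.86;  π(x) − Li(x) ≈ -18.86.

Direct count of primes ≤ 8013 gives π(8013) = 1009. Numerical evaluation of the logarithmic integral gives Li(8013) ≈ 1027.86. The difference π(x) − Li(x) ≈ -18.86 is typically negative for small/moderate x (Li(x) overestimates), though Littlewood's theorem shows this sign changes infinitely often.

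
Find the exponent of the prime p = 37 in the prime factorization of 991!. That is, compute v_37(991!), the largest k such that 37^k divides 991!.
v_37(991!) = 26

Legendre's formula: v_p(n!) = Σ_{k ≥ 1} ⌊n / p^k⌋. For p = 37, n = 991, the terms are:
  ⌊991/37^1⌋ = ⌊991/37⌋ = 26
(the next term ⌊991/37^2⌋ = 0, terminating the sum). Summing: v_37(991!) = 26 = 26.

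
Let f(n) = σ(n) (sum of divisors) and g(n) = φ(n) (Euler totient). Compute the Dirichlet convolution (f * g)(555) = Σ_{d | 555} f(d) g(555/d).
(σ * φ)(555) = 4440

Divisors of 555: [1, 3, 5, 15, 37, 111, 185, 555]. For each d | 555:
  d = 1: σ(1) · φ(555/1) = 1 · 288 = 288
  d = 3: σ(3) · φ(555/3) = 4 · 144 = 576
  d = 5: σ(5) · φ(555/5) = 6 · 72 = 432
  d = 15: σ(15) · φ(555/15) = 24 · 36 = 864
  d = 37: σ(37) · φ(555/37) = 38 · 8 = 304
  d = 111: σ(111) · φ(555/111) = 152 · 4 = 608
  d = 185: σ(185) · φ(555/185) = 228 · 2 = 456
  d = 555: σ(555) · φ(555/555) = 912 · 1 = 912
Summing: (σ * φ)(555) = 288 + 576 + 432 + 864 + 304 + 608 + 456 + 912 = 4440.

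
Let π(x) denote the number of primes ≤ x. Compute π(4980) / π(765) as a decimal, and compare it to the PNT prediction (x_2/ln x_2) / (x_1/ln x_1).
π(4980)/π(765) = 666/135 ≈ 4.9333;  PNT prediction ≈ 5.0773.

π(765) = 135 and π(4980) = 666, so π(4980)/π(765) ≈ 4.9333. The PNT-predicted ratio is (4980/ln(4980)) / (765/ln(765)) ≈ 5.0773. The two agree to within a few percent, as expected.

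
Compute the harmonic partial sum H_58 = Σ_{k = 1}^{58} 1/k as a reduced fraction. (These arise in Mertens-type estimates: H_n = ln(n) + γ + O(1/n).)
H_58 = 254381445831833111660789/54749786241679275146400

Direct summation: H_58 = 1 + 1/2 + ... + 1/58. The least common denominator is lcm(1, ..., 58) = 164249358725037825439200; over this denominator the numerator is 164249358725037825439200 + 82124679362518912719600 + 54749786241679275146400 + 41062339681259456359800 + 32849871745007565087840 + 27374893120839637573200 + 23464194103576832205600 + 20531169840629728179900 + 18249928747226425048800 + 16424935872503782543920 + 14931759884094347767200 + 13687446560419818786600 + 12634566055772140418400 + 11732097051788416102800 + 10949957248335855029280 + 10265584920314864089950 + 9661726983825754437600 + 9124964373613212524400 + 8644703090791464496800 + 8212467936251891271960 + 7821398034525610735200 + 7465879942047173883600 + 7141276466305992410400 + 6843723280209909393300 + 6569974349001513017568 + 6317283027886070209200 + 6083309582408808349600 + 5866048525894208051400 + 5663770990518545704800 + 5474978624167927514640 + 5298366410485091143200 + 5132792460157432044975 + 4977253294698115922400 + 4830863491912877218800 + 4692838820715366441120 + 4562482186806606262200 + 4439171857433454741600 + 4322351545395732248400 + 4211522018590713472800 + 4106233968125945635980 + 4006081920122873791200 + 3910699017262805367600 + 3819752528489251754400 + 3732939971023586941800 + 3649985749445285009760 + 3570638233152996205200 + 3494667206915698413600 + 3421861640104954696650 + 3352027729082404600800 + 3284987174500756508784 + 3220575661275251479200 + 3158641513943035104600 + 3099044504245996706400 + 3041654791204404174800 + 2986351976818869553440 + 2933024262947104025700 + 2881567696930488165600 + 2831885495259272852400 = 763144337495499334982367, so H_58 = 763144337495499334982367/164249358725037825439200; reducing by gcd(763144337495499334982367, 164249358725037825439200) = 3 gives 254381445831833111660789/54749786241679275146400 ≈ 4.64625. (The PNT-adjacent estimate ln(58) + γ ≈ 4.63766 matches within O(1/n).)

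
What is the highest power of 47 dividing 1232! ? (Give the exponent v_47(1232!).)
v_47(1232!) = 26

Legendre's formula: v_p(n!) = Σ_{k ≥ 1} ⌊n / p^k⌋. For p = 47, n = 1232, the terms are:
  ⌊1232/47^1⌋ = ⌊1232/47⌋ = 26
(the next term ⌊1232/47^2⌋ = 0, terminating the sum). Summing: v_47(1232!) = 26 = 26.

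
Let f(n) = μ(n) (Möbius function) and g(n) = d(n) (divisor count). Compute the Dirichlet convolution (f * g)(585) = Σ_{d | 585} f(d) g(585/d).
(μ * d)(585) = 1

Divisors of 585: [1, 3, 5, 9, 13, 15, 39, 45, 65, 117, 195, 585]. For each d | 585:
  d = 1: μ(1) · d(585/1) = 1 · 12 = 12
  d = 3: μ(3) · d(585/3) = -1 · 8 = -8
  d = 5: μ(5) · d(585/5) = -1 · 6 = -6
  d = 9: μ(9) · d(585/9) = 0 · 4 = 0
  d = 13: μ(13) · d(585/13) = -1 · 6 = -6
  d = 15: μ(15) · d(585/15) = 1 · 4 = 4
  d = 39: μ(39) · d(585/39) = 1 · 4 = 4
  d = 45: μ(45) · d(585/45) = 0 · 2 = 0
  d = 65: μ(65) · d(585/65) = 1 · 3 = 3
  d = 117: μ(117) · d(585/117) = 0 · 2 = 0
  d = 195: μ(195) · d(585/195) = -1 · 2 = -2
  d = 585: μ(585) · d(585/585) = 0 · 1 = 0
Summing: (μ * d)(585) = 12 + -8 + -6 + 0 + -6 + 4 + 4 + 0 + 3 + 0 + -2 + 0 = 1.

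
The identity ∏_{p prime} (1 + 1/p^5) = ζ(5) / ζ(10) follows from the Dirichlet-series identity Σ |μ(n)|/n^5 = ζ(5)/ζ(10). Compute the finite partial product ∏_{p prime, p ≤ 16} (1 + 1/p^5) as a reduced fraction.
∏ = 3142700502292816/3033799133990625

The primes p ≤ 16 are [2, 3, 5, 7, 11, 13]. For each, (1 + 1/p^5) = (p^5 + 1)/p^5. Multiplying these fractions over p ∈ [2, 3, 5, 7, 11, 13] gives 3142700502292816/3033799133990625. (In the limit P → ∞ this tends to ζ(5)/ζ(10).)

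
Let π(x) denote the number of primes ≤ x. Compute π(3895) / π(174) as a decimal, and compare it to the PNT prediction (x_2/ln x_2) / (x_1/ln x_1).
π(3895)/π(174) = 539/40 ≈ 13.4750;  PNT prediction ≈ 13.9687.

π(174) = 40 and π(3895) = 539, so π(3895)/π(174) ≈ 13.4750. The PNT-predicted ratio is (3895/ln(3895)) / (174/ln(174)) ≈ 13.9687. The two agree to within a few percent, as expected.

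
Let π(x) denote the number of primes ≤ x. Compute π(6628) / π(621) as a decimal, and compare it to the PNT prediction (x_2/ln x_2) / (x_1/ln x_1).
π(6628)/π(621) = 855/114 ≈ 7.5000;  PNT prediction ≈ 7.8011.

π(621) = 114 and π(6628) = 855, so π(6628)/π(621) ≈ 7.5000. The PNT-predicted ratio is (6628/ln(6628)) / (621/ln(621)) ≈ 7.8011. The two agree to within a few percent, as expected.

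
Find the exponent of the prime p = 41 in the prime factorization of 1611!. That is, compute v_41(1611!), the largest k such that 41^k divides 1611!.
v_41(1611!) = 39

Legendre's formula: v_p(n!) = Σ_{k ≥ 1} ⌊n / p^k⌋. For p = 41, n = 1611, the terms are:
  ⌊1611/41^1⌋ = ⌊1611/41⌋ = 39
(the next term ⌊1611/41^2⌋ = 0, terminating the sum). Summing: v_41(1611!) = 39 = 39.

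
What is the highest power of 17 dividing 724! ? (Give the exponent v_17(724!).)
v_17(724!) = 44

Legendre's formula: v_p(n!) = Σ_{k ≥ 1} ⌊n / p^k⌋. For p = 17, n = 724, the terms are:
  ⌊724/17^1⌋ = ⌊724/17⌋ = 42
  ⌊724/17^2⌋ = ⌊724/289⌋ = 2
(the next term ⌊724/17^3⌋ = 0, terminating the sum). Summing: v_17(724!) = 42 + 2 = 44.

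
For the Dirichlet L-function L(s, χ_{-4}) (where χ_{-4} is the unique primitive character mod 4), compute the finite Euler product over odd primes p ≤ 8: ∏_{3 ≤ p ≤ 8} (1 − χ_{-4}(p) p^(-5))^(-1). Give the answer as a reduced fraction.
∏ = 12762815625/12811998848

The odd primes p ≤ 8 are [3, 5, 7]. For each, χ(p) = 1 if p ≡ 1 mod 4, χ(p) = −1 if p ≡ 3 mod 4. Taking (1 − χ(p)/p^5)^(-1) = p^5/(p^5 − χ(p)): (1 − (-1)/3^5)^(-1) · (1 − (1)/5^5)^(-1) · (1 − (-1)/7^5)^(-1) = 12762815625/12811998848.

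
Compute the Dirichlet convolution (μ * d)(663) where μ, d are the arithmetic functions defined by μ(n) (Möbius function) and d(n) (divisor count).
(μ * d)(663) = 1

Divisors of 663: [1, 3, 13, 17, 39, 51, 221, 663]. For each d | 663:
  d = 1: μ(1) · d(663/1) = 1 · 8 = 8
  d = 3: μ(3) · d(663/3) = -1 · 4 = -4
  d = 13: μ(13) · d(663/13) = -1 · 4 = -4
  d = 17: μ(17) · d(663/17) = -1 · 4 = -4
  d = 39: μ(39) · d(663/39) = 1 · 2 = 2
  d = 51: μ(51) · d(663/51) = 1 · 2 = 2
  d = 221: μ(221) · d(663/221) = 1 · 2 = 2
  d = 663: μ(663) · d(663/663) = -1 · 1 = -1
Summing: (μ * d)(663) = 8 + -4 + -4 + -4 + 2 + 2 + 2 + -1 = 1.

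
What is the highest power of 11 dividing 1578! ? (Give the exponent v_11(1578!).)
v_11(1578!) = 157

Legendre's formula: v_p(n!) = Σ_{k ≥ 1} ⌊n / p^k⌋. For p = 11, n = 1578, the terms are:
  ⌊1578/11^1⌋ = ⌊1578/11⌋ = 143
  ⌊1578/11^2⌋ = ⌊1578/121⌋ = 13
  ⌊1578/11^3⌋ = ⌊1578/1331⌋ = 1
(the next term ⌊1578/11^4⌋ = 0, terminating the sum). Summing: v_11(1578!) = 143 + 13 + 1 = 157.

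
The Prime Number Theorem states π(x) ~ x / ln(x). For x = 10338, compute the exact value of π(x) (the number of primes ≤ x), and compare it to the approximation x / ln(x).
π(10338) = 1269;  x/ln(x) ≈ 1118.40;  relative error ≈ 11.87%.

Directly count primes up to 10338: π(10338) = 1269. The PNT approximation gives 10338/ln(10338) ≈ 10338/9.24358 ≈ 1118.40. Relative error (π(x) − x/ln(x)) / π(x) ≈ 11.87%; the approximation is known to undercount slightly (Li(x) is a better estimate).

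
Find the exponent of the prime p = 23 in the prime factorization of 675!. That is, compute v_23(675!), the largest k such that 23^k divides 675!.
v_23(675!) = 30

Legendre's formula: v_p(n!) = Σ_{k ≥ 1} ⌊n / p^k⌋. For p = 23, n = 675, the terms are:
  ⌊675/23^1⌋ = ⌊675/23⌋ = 29
  ⌊675/23^2⌋ = ⌊675/529⌋ = 1
(the next term ⌊675/23^3⌋ = 0, terminating the sum). Summing: v_23(675!) = 29 + 1 = 30.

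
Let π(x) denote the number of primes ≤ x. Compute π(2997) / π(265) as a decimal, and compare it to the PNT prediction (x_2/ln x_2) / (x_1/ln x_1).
π(2997)/π(265) = 429/56 ≈ 7.6607;  PNT prediction ≈ 7.8827.

π(265) = 56 and π(2997) = 429, so π(2997)/π(265) ≈ 7.6607. The PNT-predicted ratio is (2997/ln(2997)) / (265/ln(265)) ≈ 7.8827. The two agree to within a few percent, as expected.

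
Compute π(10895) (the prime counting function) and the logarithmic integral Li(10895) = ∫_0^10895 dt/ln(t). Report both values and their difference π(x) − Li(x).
π(10895) = 1325;  Li(10895) ≈ 1342.85;  π(x) − Li(x) ≈ -17.85.

Direct count of primes ≤ 10895 gives π(10895) = 1325. Numerical evaluation of the logarithmic integral gives Li(10895) ≈ 1342.85. The difference π(x) − Li(x) ≈ -17.85 is typically negative for small/moderate x (Li(x) overestimates), though Littlewood's theorem shows this sign changes infinitely often.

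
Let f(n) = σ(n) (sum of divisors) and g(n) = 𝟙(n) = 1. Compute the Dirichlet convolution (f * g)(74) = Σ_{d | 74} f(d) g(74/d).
(σ * 𝟙)(74) = 156

Divisors of 74: [1, 2, 37, 74]. For each d | 74:
  d = 1: σ(1) · 𝟙(74/1) = 1 · 1 = 1
  d = 2: σ(2) · 𝟙(74/2) = 3 · 1 = 3
  d = 37: σ(37) · 𝟙(74/37) = 38 · 1 = 38
  d = 74: σ(74) · 𝟙(74/74) = 114 · 1 = 114
Summing: (σ * 𝟙)(74) = 1 + 3 + 38 + 114 = 156.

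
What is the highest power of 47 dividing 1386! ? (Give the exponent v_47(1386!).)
v_47(1386!) = 29

Legendre's formula: v_p(n!) = Σ_{k ≥ 1} ⌊n / p^k⌋. For p = 47, n = 1386, the terms are:
  ⌊1386/47^1⌋ = ⌊1386/47⌋ = 29
(the next term ⌊1386/47^2⌋ = 0, terminating the sum). Summing: v_47(1386!) = 29 = 29.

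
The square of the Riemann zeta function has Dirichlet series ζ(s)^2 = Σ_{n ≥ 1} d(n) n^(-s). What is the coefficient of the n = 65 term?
d(65) = 4

ζ(s)^2 = (Σ 1/m^s)(Σ 1/k^s). The coefficient of 1/n^s in the product is the number of ordered pairs (m, k) with mk = n, which equals d(n). For n = 65, divisors are [1, 5, 13, 65], so d(65) = 4.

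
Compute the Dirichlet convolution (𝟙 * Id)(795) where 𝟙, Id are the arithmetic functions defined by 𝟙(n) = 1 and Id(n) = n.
(𝟙 * Id)(795) = 1296

Divisors of 795: [1, 3, 5, 15, 53, 159, 265, 795]. For each d | 795:
  d = 1: 𝟙(1) · Id(795/1) = 1 · 795 = 795
  d = 3: 𝟙(3) · Id(795/3) = 1 · 265 = 265
  d = 5: 𝟙(5) · Id(795/5) = 1 · 159 = 159
  d = 15: 𝟙(15) · Id(795/15) = 1 · 53 = 53
  d = 53: 𝟙(53) · Id(795/53) = 1 · 15 = 15
  d = 159: 𝟙(159) · Id(795/159) = 1 · 5 = 5
  d = 265: 𝟙(265) · Id(795/265) = 1 · 3 = 3
  d = 795: 𝟙(795) · Id(795/795) = 1 · 1 = 1
Summing: (𝟙 * Id)(795) = 795 + 265 + 159 + 53 + 15 + 5 + 3 + 1 = 1296.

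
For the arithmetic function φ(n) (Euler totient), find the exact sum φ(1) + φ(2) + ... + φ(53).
Σ_{n ≤ 53} φ(n) = 882

Compute φ(n) for each 1 ≤ n ≤ 53: φ(1) = 1, φ(2) = 1, φ(3) = 2, φ(4) = 2, φ(5) = 4, φ(6) = 2, φ(7) = 6, φ(8) = 4, φ(9) = 6, φ(10) = 4, φ(11) = 10, φ(12) = 4, φ(13) = 12, φ(14) = 6, φ(15) = 8, φ(16) = 8, φ(17) = 16, φ(18) = 6, φ(19) = 18, φ(20) = 8, φ(21) = 12, φ(22) = 10, φ(23) = 22, φ(24) = 8, φ(25) = 20, φ(26) = 12, φ(27) = 18, φ(28) = 12, φ(29) = 28, φ(30) = 8, φ(31) = 30, φ(32) = 16, φ(33) = 20, φ(34) = 16, φ(35) = 24, φ(36) = 12, φ(37) = 36, φ(38) = 18, φ(39) = 24, φ(40) = 16, φ(41) = 40, φ(42) = 12, φ(43) = 42, φ(44) = 20, φ(45) = 24, φ(46) = 22, φ(47) = 46, φ(48) = 16, φ(49) = 42, φ(50) = 20, φ(51) = 32, φ(52) = 24, φ(53) = 52. Summing all 53 values: 882. (Average order: Σ_{n ≤ x} φ(n) ~ (3/π²) x². For x = 53, (3/π²)·53² ≈ 853.83.)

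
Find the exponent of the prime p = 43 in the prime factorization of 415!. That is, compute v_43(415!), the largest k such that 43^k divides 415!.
v_43(415!) = 9

Legendre's formula: v_p(n!) = Σ_{k ≥ 1} ⌊n / p^k⌋. For p = 43, n = 415, the terms are:
  ⌊415/43^1⌋ = ⌊415/43⌋ = 9
(the next term ⌊415/43^2⌋ = 0, terminating the sum). Summing: v_43(415!) = 9 = 9.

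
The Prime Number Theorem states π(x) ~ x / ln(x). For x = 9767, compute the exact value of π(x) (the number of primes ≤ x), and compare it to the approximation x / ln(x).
π(9767) = 1204;  x/ln(x) ≈ 1063.16;  relative error ≈ 11.70%.

Directly count primes up to 9767: π(9767) = 1204. The PNT approximation gives 9767/ln(9767) ≈ 9767/9.18676 ≈ 1063.16. Relative error (π(x) − x/ln(x)) / π(x) ≈ 11.70%; the approximation is known to undercount slightly (Li(x) is a better estimate).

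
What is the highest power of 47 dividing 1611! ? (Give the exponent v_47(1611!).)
v_47(1611!) = 34

Legendre's formula: v_p(n!) = Σ_{k ≥ 1} ⌊n / p^k⌋. For p = 47, n = 1611, the terms are:
  ⌊1611/47^1⌋ = ⌊1611/47⌋ = 34
(the next term ⌊1611/47^2⌋ = 0, terminating the sum). Summing: v_47(1611!) = 34 = 34.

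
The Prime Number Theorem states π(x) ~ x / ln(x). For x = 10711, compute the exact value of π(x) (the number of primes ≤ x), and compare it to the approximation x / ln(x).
π(10711) = 1306;  x/ln(x) ≈ 1154.32;  relative error ≈ 11.61%.

Directly count primes up to 10711: π(10711) = 1306. The PNT approximation gives 10711/ln(10711) ≈ 10711/9.27903 ≈ 1154.32. Relative error (π(x) − x/ln(x)) / π(x) ≈ 11.61%; the approximation is known to undercount slightly (Li(x) is a better estimate).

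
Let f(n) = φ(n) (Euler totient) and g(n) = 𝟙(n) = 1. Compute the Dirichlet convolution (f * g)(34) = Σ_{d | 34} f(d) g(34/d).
(φ * 𝟙)(34) = 34

Divisors of 34: [1, 2, 17, 34]. For each d | 34:
  d = 1: φ(1) · 𝟙(34/1) = 1 · 1 = 1
  d = 2: φ(2) · 𝟙(34/2) = 1 · 1 = 1
  d = 17: φ(17) · 𝟙(34/17) = 16 · 1 = 16
  d = 34: φ(34) · 𝟙(34/34) = 16 · 1 = 16
Summing: (φ * 𝟙)(34) = 1 + 1 + 16 + 16 = 34.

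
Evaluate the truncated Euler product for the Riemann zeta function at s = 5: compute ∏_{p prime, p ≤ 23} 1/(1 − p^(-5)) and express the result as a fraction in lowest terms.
∏ = 582482264223124461788463317320875/561738592476112179351889397970176

The primes p ≤ 23 are [2, 3, 5, 7, 11, 13, 17, 19, 23]. For each prime, (1 − 1/p^5)^(-1) = p^5 / (p^5 − 1). The product is (1 − 1/2^5)^(-1), (1 − 1/3^5)^(-1), (1 − 1/5^5)^(-1), (1 − 1/7^5)^(-1), (1 − 1/11^5)^(-1), (1 − 1/13^5)^(-1), (1 − 1/17^5)^(-1), (1 − 1/19^5)^(-1), (1 − 1/23^5)^(-1) = ∏ p^5 / (p^5 − 1) = 582482264223124461788463317320875/561738592476112179351889397970176.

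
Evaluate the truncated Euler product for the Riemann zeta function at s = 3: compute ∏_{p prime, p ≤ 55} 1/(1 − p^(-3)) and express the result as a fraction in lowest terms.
∏ = 16238292364256237331040396846411171054751/13509219810297755163480275884866445246464

The primes p ≤ 55 are [2, 3, 5, 7, 11, 13, 17, 19, 23, 29, 31, 37, 41, 43, 47, 53]. For each prime, (1 − 1/p^3)^(-1) = p^3 / (p^3 − 1). The product is (1 − 1/2^3)^(-1), (1 − 1/3^3)^(-1), (1 − 1/5^3)^(-1), (1 − 1/7^3)^(-1), (1 − 1/11^3)^(-1), (1 − 1/13^3)^(-1), (1 − 1/17^3)^(-1), (1 − 1/19^3)^(-1), (1 − 1/23^3)^(-1), (1 − 1/29^3)^(-1), (1 − 1/31^3)^(-1), (1 − 1/37^3)^(-1), (1 − 1/41^3)^(-1), (1 − 1/43^3)^(-1), (1 − 1/47^3)^(-1), (1 − 1/53^3)^(-1) = ∏ p^3 / (p^3 − 1) = 16238292364256237331040396846411171054751/13509219810297755163480275884866445246464.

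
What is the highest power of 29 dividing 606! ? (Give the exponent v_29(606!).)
v_29(606!) = 20

Legendre's formula: v_p(n!) = Σ_{k ≥ 1} ⌊n / p^k⌋. For p = 29, n = 606, the terms are:
  ⌊606/29^1⌋ = ⌊606/29⌋ = 20
(the next term ⌊606/29^2⌋ = 0, terminating the sum). Summing: v_29(606!) = 20 = 20.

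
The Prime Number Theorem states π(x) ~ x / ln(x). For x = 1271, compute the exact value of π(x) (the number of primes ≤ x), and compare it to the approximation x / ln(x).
π(1271) = 205;  x/ln(x) ≈ 177.82;  relative error ≈ 13.26%.

Directly count primes up to 1271: π(1271) = 205. The PNT approximation gives 1271/ln(1271) ≈ 1271/7.14756 ≈ 177.82. Relative error (π(x) − x/ln(x)) / π(x) ≈ 13.26%; the approximation is known to undercount slightly (Li(x) is a better estimate).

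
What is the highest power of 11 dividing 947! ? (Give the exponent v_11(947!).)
v_11(947!) = 93

Legendre's formula: v_p(n!) = Σ_{k ≥ 1} ⌊n / p^k⌋. For p = 11, n = 947, the terms are:
  ⌊947/11^1⌋ = ⌊947/11⌋ = 86
  ⌊947/11^2⌋ = ⌊947/121⌋ = 7
(the next term ⌊947/11^3⌋ = 0, terminating the sum). Summing: v_11(947!) = 86 + 7 = 93.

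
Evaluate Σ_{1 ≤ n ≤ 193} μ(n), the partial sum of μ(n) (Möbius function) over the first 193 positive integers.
Σ_{n ≤ 193} μ(n) = -6

Compute μ(n) for each 1 ≤ n ≤ 193: μ(1) = 1, μ(2) = -1, μ(3) = -1, μ(4) = 0, μ(5) = -1, μ(6) = 1, μ(7) = -1, μ(8) = 0, μ(9) = 0, μ(10) = 1, μ(11) = -1, μ(12) = 0, μ(13) = -1, μ(14) = 1, μ(15) = 1, μ(16) = 0, μ(17) = -1, μ(18) = 0, μ(19) = -1, μ(20) = 0, μ(21) = 1, μ(22) = 1, μ(23) = -1, μ(24) = 0, μ(25) = 0, μ(26) = 1, μ(27) = 0, μ(28) = 0, μ(29) = -1, μ(30) = -1, μ(31) = -1, μ(32) = 0, μ(33) = 1, μ(34) = 1, μ(35) = 1, μ(36) = 0, μ(37) = -1, μ(38) = 1, μ(39) = 1, μ(40) = 0, μ(41) = -1, μ(42) = -1, μ(43) = -1, μ(44) = 0, μ(45) = 0, μ(46) = 1, μ(47) = -1, μ(48) = 0, μ(49) = 0, μ(50) = 0, μ(51) = 1, μ(52) = 0, μ(53) = -1, μ(54) = 0, μ(55) = 1, μ(56) = 0, μ(57) = 1, μ(58) = 1, μ(59) = -1, μ(60) = 0, μ(61) = -1, μ(62) = 1, μ(63) = 0, μ(64) = 0, μ(65) = 1, μ(66) = -1, μ(67) = -1, μ(68) = 0, μ(69) = 1, μ(70) = -1, μ(71) = -1, μ(72) = 0, μ(73) = -1, μ(74) = 1, μ(75) = 0, μ(76) = 0, μ(77) = 1, μ(78) = -1, μ(79) = -1, μ(80) = 0, μ(81) = 0, μ(82) = 1, μ(83) = -1, μ(84) = 0, μ(85) = 1, μ(86) = 1, μ(87) = 1, μ(88) = 0, μ(89) = -1, μ(90) = 0, μ(91) = 1, μ(92) = 0, μ(93) = 1, μ(94) = 1, μ(95) = 1, μ(96) = 0, μ(97) = -1, μ(98) = 0, μ(99) = 0, μ(100) = 0, μ(101) = -1, μ(102) = -1, μ(103) = -1, μ(104) = 0, μ(105) = -1, μ(106) = 1, μ(107) = -1, μ(108) = 0, μ(109) = -1, μ(110) = -1, μ(111) = 1, μ(112) = 0, μ(113) = -1, μ(114) = -1, μ(115) = 1, μ(116) = 0, μ(117) = 0, μ(118) = 1, μ(119) = 1, μ(120) = 0, μ(121) = 0, μ(122) = 1, μ(123) = 1, μ(124) = 0, μ(125) = 0, μ(126) = 0, μ(127) = -1, μ(128) = 0, μ(129) = 1, μ(130) = -1, μ(131) = -1, μ(132) = 0, μ(133) = 1, μ(134) = 1, μ(135) = 0, μ(136) = 0, μ(137) = -1, μ(138) = -1, μ(139) = -1, μ(140) = 0, μ(141) = 1, μ(142) = 1, μ(143) = 1, μ(144) = 0, μ(145) = 1, μ(146) = 1, μ(147) = 0, μ(148) = 0, μ(149) = -1, μ(150) = 0, μ(151) = -1, μ(152) = 0, μ(153) = 0, μ(154) = -1, μ(155) = 1, μ(156) = 0, μ(157) = -1, μ(158) = 1, μ(159) = 1, μ(160) = 0, μ(161) = 1, μ(162) = 0, μ(163) = -1, μ(164) = 0, μ(165) = -1, μ(166) = 1, μ(167) = -1, μ(168) = 0, μ(169) = 0, μ(170) = -1, μ(171) = 0, μ(172) = 0, μ(173) = -1, μ(174) = -1, μ(175) = 0, μ(176) = 0, μ(177) = 1, μ(178) = 1, μ(179) = -1, μ(180) = 0, μ(181) = -1, μ(182) = -1, μ(183) = 1, μ(184) = 0, μ(185) = 1, μ(186) = -1, μ(187) = 1, μ(188) = 0, μ(189) = 0, μ(190) = -1, μ(191) = -1, μ(192) = 0, μ(193) = -1. Summing all 193 values: -6. (Mertens function M(x) = Σ_{n ≤ x} μ(n); on average M(x) should be small (PNT ⟺ M(x) = o(x)).)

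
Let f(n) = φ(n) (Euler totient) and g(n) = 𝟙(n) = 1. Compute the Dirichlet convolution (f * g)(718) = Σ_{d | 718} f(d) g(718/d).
(φ * 𝟙)(718) = 718

Divisors of 718: [1, 2, 359, 718]. For each d | 718:
  d = 1: φ(1) · 𝟙(718/1) = 1 · 1 = 1
  d = 2: φ(2) · 𝟙(718/2) = 1 · 1 = 1
  d = 359: φ(359) · 𝟙(718/359) = 358 · 1 = 358
  d = 718: φ(718) · 𝟙(718/718) = 358 · 1 = 358
Summing: (φ * 𝟙)(718) = 1 + 1 + 358 + 358 = 718.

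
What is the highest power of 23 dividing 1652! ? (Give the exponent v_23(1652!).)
v_23(1652!) = 74

Legendre's formula: v_p(n!) = Σ_{k ≥ 1} ⌊n / p^k⌋. For p = 23, n = 1652, the terms are:
  ⌊1652/23^1⌋ = ⌊1652/23⌋ = 71
  ⌊1652/23^2⌋ = ⌊1652/529⌋ = 3
(the next term ⌊1652/23^3⌋ = 0, terminating the sum). Summing: v_23(1652!) = 71 + 3 = 74.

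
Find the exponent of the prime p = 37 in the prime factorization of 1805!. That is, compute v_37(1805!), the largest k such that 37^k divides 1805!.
v_37(1805!) = 49

Legendre's formula: v_p(n!) = Σ_{k ≥ 1} ⌊n / p^k⌋. For p = 37, n = 1805, the terms are:
  ⌊1805/37^1⌋ = ⌊1805/37⌋ = 48
  ⌊1805/37^2⌋ = ⌊1805/1369⌋ = 1
(the next term ⌊1805/37^3⌋ = 0, terminating the sum). Summing: v_37(1805!) = 48 + 1 = 49.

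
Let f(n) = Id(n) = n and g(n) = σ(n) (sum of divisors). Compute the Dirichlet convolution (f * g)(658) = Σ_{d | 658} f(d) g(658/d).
(Id * σ)(658) = 7125

Divisors of 658: [1, 2, 7, 14, 47, 94, 329, 658]. For each d | 658:
  d = 1: Id(1) · σ(658/1) = 1 · 1152 = 1152
  d = 2: Id(2) · σ(658/2) = 2 · 384 = 768
  d = 7: Id(7) · σ(658/7) = 7 · 144 = 1008
  d = 14: Id(14) · σ(658/14) = 14 · 48 = 672
  d = 47: Id(47) · σ(658/47) = 47 · 24 = 1128
  d = 94: Id(94) · σ(658/94) = 94 · 8 = 752
  d = 329: Id(329) · σ(658/329) = 329 · 3 = 987
  d = 658: Id(658) · σ(658/658) = 658 · 1 = 658
Summing: (Id * σ)(658) = 1152 + 768 + 1008 + 672 + 1128 + 752 + 987 + 658 = 7125.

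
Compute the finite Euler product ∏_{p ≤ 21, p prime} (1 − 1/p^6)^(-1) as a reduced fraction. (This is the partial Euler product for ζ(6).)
∏ = 99475806666511821483705625/97780003061374251090837504

The primes p ≤ 21 are [2, 3, 5, 7, 11, 13, 17, 19]. For each prime, (1 − 1/p^6)^(-1) = p^6 / (p^6 − 1). The product is (1 − 1/2^6)^(-1), (1 − 1/3^6)^(-1), (1 − 1/5^6)^(-1), (1 − 1/7^6)^(-1), (1 − 1/11^6)^(-1), (1 − 1/13^6)^(-1), (1 − 1/17^6)^(-1), (1 − 1/19^6)^(-1) = ∏ p^6 / (p^6 − 1) = 99475806666511821483705625/97780003061374251090837504.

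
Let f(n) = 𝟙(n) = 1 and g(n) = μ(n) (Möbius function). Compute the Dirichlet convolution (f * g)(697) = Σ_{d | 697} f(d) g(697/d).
(𝟙 * μ)(697) = 0

Divisors of 697: [1, 17, 41, 697]. For each d | 697:
  d = 1: 𝟙(1) · μ(697/1) = 1 · 1 = 1
  d = 17: 𝟙(17) · μ(697/17) = 1 · -1 = -1
  d = 41: 𝟙(41) · μ(697/41) = 1 · -1 = -1
  d = 697: 𝟙(697) · μ(697/697) = 1 · 1 = 1
Summing: (𝟙 * μ)(697) = 1 + -1 + -1 + 1 = 0.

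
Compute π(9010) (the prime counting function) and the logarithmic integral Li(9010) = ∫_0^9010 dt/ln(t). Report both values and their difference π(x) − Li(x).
π(9010) = 1119;  Li(9010) ≈ 1138.05;  π(x) − Li(x) ≈ -19.05.

Direct count of primes ≤ 9010 gives π(9010) = 1119. Numerical evaluation of the logarithmic integral gives Li(9010) ≈ 1138.05. The difference π(x) − Li(x) ≈ -19.05 is typically negative for small/moderate x (Li(x) overestimates), though Littlewood's theorem shows this sign changes infinitely often.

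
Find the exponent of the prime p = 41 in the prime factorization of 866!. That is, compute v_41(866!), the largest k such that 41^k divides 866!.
v_41(866!) = 21

Legendre's formula: v_p(n!) = Σ_{k ≥ 1} ⌊n / p^k⌋. For p = 41, n = 866, the terms are:
  ⌊866/41^1⌋ = ⌊866/41⌋ = 21
(the next term ⌊866/41^2⌋ = 0, terminating the sum). Summing: v_41(866!) = 21 = 21.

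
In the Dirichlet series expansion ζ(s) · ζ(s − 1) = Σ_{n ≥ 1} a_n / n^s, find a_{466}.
σ(466) = 702

In the product (Σ m^0/m^s)(Σ k / k^s) = Σ (Σ_{d | n} d) / n^s, the coefficient of 1/n^s is σ(n) = Σ_{d | n} d. For n = 466, divisors are [1, 2, 233, 466]; summing: σ(466) = 702.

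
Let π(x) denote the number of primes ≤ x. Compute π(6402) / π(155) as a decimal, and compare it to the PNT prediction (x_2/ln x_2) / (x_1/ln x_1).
π(6402)/π(155) = 834/36 ≈ 23.1667;  PNT prediction ≈ 23.7678.

π(155) = 36 and π(6402) = 834, so π(6402)/π(155) ≈ 23.1667. The PNT-predicted ratio is (6402/ln(6402)) / (155/ln(155)) ≈ 23.7678. The two agree to within a few percent, as expected.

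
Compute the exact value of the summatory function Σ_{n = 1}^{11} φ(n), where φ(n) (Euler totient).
Σ_{n ≤ 11} φ(n) = 42

Compute φ(n) for each 1 ≤ n ≤ 11: φ(1) = 1, φ(2) = 1, φ(3) = 2, φ(4) = 2, φ(5) = 4, φ(6) = 2, φ(7) = 6, φ(8) = 4, φ(9) = 6, φ(10) = 4, φ(11) = 10. Summing all 11 values: 42. (Average order: Σ_{n ≤ x} φ(n) ~ (3/π²) x². For x = 11, (3/π²)·11² ≈ 36.78.)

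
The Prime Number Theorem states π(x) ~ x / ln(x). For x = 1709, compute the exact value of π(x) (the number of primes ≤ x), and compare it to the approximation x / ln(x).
π(1709) = 267;  x/ln(x) ≈ 229.59;  relative error ≈ 14.01%.

Directly count primes up to 1709: π(1709) = 267. The PNT approximation gives 1709/ln(1709) ≈ 1709/7.44366 ≈ 229.59. Relative error (π(x) − x/ln(x)) / π(x) ≈ 14.01%; the approximation is known to undercount slightly (Li(x) is a better estimate).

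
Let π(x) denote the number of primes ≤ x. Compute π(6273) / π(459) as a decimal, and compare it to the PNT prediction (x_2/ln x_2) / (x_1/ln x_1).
π(6273)/π(459) = 816/88 ≈ 9.2727;  PNT prediction ≈ 9.5796.

π(459) = 88 and π(6273) = 816, so π(6273)/π(459) ≈ 9.2727. The PNT-predicted ratio is (6273/ln(6273)) / (459/ln(459)) ≈ 9.5796. The two agree to within a few percent, as expected.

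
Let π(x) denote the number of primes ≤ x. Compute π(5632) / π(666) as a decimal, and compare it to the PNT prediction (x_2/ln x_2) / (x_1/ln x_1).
π(5632)/π(666) = 739/121 ≈ 6.1074;  PNT prediction ≈ 6.3660.

π(666) = 121 and π(5632) = 739, so π(5632)/π(666) ≈ 6.1074. The PNT-predicted ratio is (5632/ln(5632)) / (666/ln(666)) ≈ 6.3660. The two agree to within a few percent, as expected.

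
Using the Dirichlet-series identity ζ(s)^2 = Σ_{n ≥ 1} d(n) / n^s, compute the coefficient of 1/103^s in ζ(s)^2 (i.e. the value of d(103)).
d(103) = 2

ζ(s)^2 = (Σ 1/m^s)(Σ 1/k^s). The coefficient of 1/n^s in the product is the number of ordered pairs (m, k) with mk = n, which equals d(n). For n = 103, divisors are [1, 103], so d(103) = 2.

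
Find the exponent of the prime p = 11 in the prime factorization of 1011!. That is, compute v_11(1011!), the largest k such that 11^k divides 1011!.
v_11(1011!) = 99

Legendre's formula: v_p(n!) = Σ_{k ≥ 1} ⌊n / p^k⌋. For p = 11, n = 1011, the terms are:
  ⌊1011/11^1⌋ = ⌊1011/11⌋ = 91
  ⌊1011/11^2⌋ = ⌊1011/121⌋ = 8
(the next term ⌊1011/11^3⌋ = 0, terminating the sum). Summing: v_11(1011!) = 91 + 8 = 99.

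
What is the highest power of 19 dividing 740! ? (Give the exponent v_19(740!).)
v_19(740!) = 40

Legendre's formula: v_p(n!) = Σ_{k ≥ 1} ⌊n / p^k⌋. For p = 19, n = 740, the terms are:
  ⌊740/19^1⌋ = ⌊740/19⌋ = 38
  ⌊740/19^2⌋ = ⌊740/361⌋ = 2
(the next term ⌊740/19^3⌋ = 0, terminating the sum). Summing: v_19(740!) = 38 + 2 = 40.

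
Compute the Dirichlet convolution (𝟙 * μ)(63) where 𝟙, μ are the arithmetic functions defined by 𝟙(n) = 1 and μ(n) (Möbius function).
(𝟙 * μ)(63) = 0

Divisors of 63: [1, 3, 7, 9, 21, 63]. For each d | 63:
  d = 1: 𝟙(1) · μ(63/1) = 1 · 0 = 0
  d = 3: 𝟙(3) · μ(63/3) = 1 · 1 = 1
  d = 7: 𝟙(7) · μ(63/7) = 1 · 0 = 0
  d = 9: 𝟙(9) · μ(63/9) = 1 · -1 = -1
  d = 21: 𝟙(21) · μ(63/21) = 1 · -1 = -1
  d = 63: 𝟙(63) · μ(63/63) = 1 · 1 = 1
Summing: (𝟙 * μ)(63) = 0 + 1 + 0 + -1 + -1 + 1 = 0.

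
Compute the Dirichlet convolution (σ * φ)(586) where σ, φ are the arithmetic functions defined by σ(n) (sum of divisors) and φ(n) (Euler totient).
(σ * φ)(586) = 2344

Divisors of 586: [1, 2, 293, 586]. For each d | 586:
  d = 1: σ(1) · φ(586/1) = 1 · 292 = 292
  d = 2: σ(2) · φ(586/2) = 3 · 292 = 876
  d = 293: σ(293) · φ(586/293) = 294 · 1 = 294
  d = 586: σ(586) · φ(586/586) = 882 · 1 = 882
Summing: (σ * φ)(586) = 292 + 876 + 294 + 882 = 2344.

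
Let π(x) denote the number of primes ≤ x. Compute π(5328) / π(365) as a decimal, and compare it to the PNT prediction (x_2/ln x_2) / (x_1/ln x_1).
π(5328)/π(365) = 705/72 ≈ 9.7917;  PNT prediction ≈ 10.0367.

π(365) = 72 and π(5328) = 705, so π(5328)/π(365) ≈ 9.7917. The PNT-predicted ratio is (5328/ln(5328)) / (365/ln(365)) ≈ 10.0367. The two agree to within a few percent, as expected.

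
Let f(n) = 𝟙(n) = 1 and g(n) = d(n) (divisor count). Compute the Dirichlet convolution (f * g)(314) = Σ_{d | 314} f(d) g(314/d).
(𝟙 * d)(314) = 9

Divisors of 314: [1, 2, 157, 314]. For each d | 314:
  d = 1: 𝟙(1) · d(314/1) = 1 · 4 = 4
  d = 2: 𝟙(2) · d(314/2) = 1 · 2 = 2
  d = 157: 𝟙(157) · d(314/157) = 1 · 2 = 2
  d = 314: 𝟙(314) · d(314/314) = 1 · 1 = 1
Summing: (𝟙 * d)(314) = 4 + 2 + 2 + 1 = 9.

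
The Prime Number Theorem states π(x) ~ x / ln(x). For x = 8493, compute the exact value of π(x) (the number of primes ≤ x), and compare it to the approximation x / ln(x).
π(8493) = 1059;  x/ln(x) ≈ 938.76;  relative error ≈ 11.35%.

Directly count primes up to 8493: π(8493) = 1059. The PNT approximation gives 8493/ln(8493) ≈ 8493/9.04700 ≈ 938.76. Relative error (π(x) − x/ln(x)) / π(x) ≈ 11.35%; the approximation is known to undercount slightly (Li(x) is a better estimate).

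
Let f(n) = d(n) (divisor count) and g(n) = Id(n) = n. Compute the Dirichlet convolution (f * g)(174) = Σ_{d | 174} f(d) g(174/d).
(d * Id)(174) = 620

Divisors of 174: [1, 2, 3, 6, 29, 58, 87, 174]. For each d | 174:
  d = 1: d(1) · Id(174/1) = 1 · 174 = 174
  d = 2: d(2) · Id(174/2) = 2 · 87 = 174
  d = 3: d(3) · Id(174/3) = 2 · 58 = 116
  d = 6: d(6) · Id(174/6) = 4 · 29 = 116
  d = 29: d(29) · Id(174/29) = 2 · 6 = 12
  d = 58: d(58) · Id(174/58) = 4 · 3 = 12
  d = 87: d(87) · Id(174/87) = 4 · 2 = 8
  d = 174: d(174) · Id(174/174) = 8 · 1 = 8
Summing: (d * Id)(174) = 174 + 174 + 116 + 116 + 12 + 12 + 8 + 8 = 620.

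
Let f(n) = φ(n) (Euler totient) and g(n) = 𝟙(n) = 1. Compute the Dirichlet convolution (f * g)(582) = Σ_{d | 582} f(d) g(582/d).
(φ * 𝟙)(582) = 582

Divisors of 582: [1, 2, 3, 6, 97, 194, 291, 582]. For each d | 582:
  d = 1: φ(1) · 𝟙(582/1) = 1 · 1 = 1
  d = 2: φ(2) · 𝟙(582/2) = 1 · 1 = 1
  d = 3: φ(3) · 𝟙(582/3) = 2 · 1 = 2
  d = 6: φ(6) · 𝟙(582/6) = 2 · 1 = 2
  d = 97: φ(97) · 𝟙(582/97) = 96 · 1 = 96
  d = 194: φ(194) · 𝟙(582/194) = 96 · 1 = 96
  d = 291: φ(291) · 𝟙(582/291) = 192 · 1 = 192
  d = 582: φ(582) · 𝟙(582/582) = 192 · 1 = 192
Summing: (φ * 𝟙)(582) = 1 + 1 + 2 + 2 + 96 + 96 + 192 + 192 = 582.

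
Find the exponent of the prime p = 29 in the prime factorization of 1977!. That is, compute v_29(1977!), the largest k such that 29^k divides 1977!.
v_29(1977!) = 70

Legendre's formula: v_p(n!) = Σ_{k ≥ 1} ⌊n / p^k⌋. For p = 29, n = 1977, the terms are:
  ⌊1977/29^1⌋ = ⌊1977/29⌋ = 68
  ⌊1977/29^2⌋ = ⌊1977/841⌋ = 2
(the next term ⌊1977/29^3⌋ = 0, terminating the sum). Summing: v_29(1977!) = 68 + 2 = 70.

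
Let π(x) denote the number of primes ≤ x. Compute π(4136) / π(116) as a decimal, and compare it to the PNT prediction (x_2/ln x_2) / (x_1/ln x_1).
π(4136)/π(116) = 569/30 ≈ 18.9667;  PNT prediction ≈ 20.3531.

π(116) = 30 and π(4136) = 569, so π(4136)/π(116) ≈ 18.9667. The PNT-predicted ratio is (4136/ln(4136)) / (116/ln(116)) ≈ 20.3531. The two agree to within a few percent, as expected.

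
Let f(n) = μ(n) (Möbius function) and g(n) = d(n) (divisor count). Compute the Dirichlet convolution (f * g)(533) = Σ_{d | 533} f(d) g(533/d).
(μ * d)(533) = 1

Divisors of 533: [1, 13, 41, 533]. For each d | 533:
  d = 1: μ(1) · d(533/1) = 1 · 4 = 4
  d = 13: μ(13) · d(533/13) = -1 · 2 = -2
  d = 41: μ(41) · d(533/41) = -1 · 2 = -2
  d = 533: μ(533) · d(533/533) = 1 · 1 = 1
Summing: (μ * d)(533) = 4 + -2 + -2 + 1 = 1.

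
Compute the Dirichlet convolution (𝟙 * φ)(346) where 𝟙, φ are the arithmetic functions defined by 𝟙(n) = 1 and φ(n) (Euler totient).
(𝟙 * φ)(346) = 346

Divisors of 346: [1, 2, 173, 346]. For each d | 346:
  d = 1: 𝟙(1) · φ(346/1) = 1 · 172 = 172
  d = 2: 𝟙(2) · φ(346/2) = 1 · 172 = 172
  d = 173: 𝟙(173) · φ(346/173) = 1 · 1 = 1
  d = 346: 𝟙(346) · φ(346/346) = 1 · 1 = 1
Summing: (𝟙 * φ)(346) = 172 + 172 + 1 + 1 = 346.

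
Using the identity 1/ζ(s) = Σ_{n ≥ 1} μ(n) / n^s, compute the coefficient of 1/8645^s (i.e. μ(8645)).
μ(8645) = 1

Factor n = 8645 = 5 · 7 · 13 · 19. μ(n) = 0 if any exponent ≥ 2 (not squarefree); otherwise μ(n) = (−1)^{ω(n)} where ω(n) is the number of distinct prime factors. Applying: μ(8645) = 1.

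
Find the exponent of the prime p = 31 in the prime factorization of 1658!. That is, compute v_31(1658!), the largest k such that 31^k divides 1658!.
v_31(1658!) = 54

Legendre's formula: v_p(n!) = Σ_{k ≥ 1} ⌊n / p^k⌋. For p = 31, n = 1658, the terms are:
  ⌊1658/31^1⌋ = ⌊1658/31⌋ = 53
  ⌊1658/31^2⌋ = ⌊1658/961⌋ = 1
(the next term ⌊1658/31^3⌋ = 0, terminating the sum). Summing: v_31(1658!) = 53 + 1 = 54.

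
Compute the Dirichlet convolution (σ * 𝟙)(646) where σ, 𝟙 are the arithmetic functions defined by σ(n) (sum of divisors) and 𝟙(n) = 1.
(σ * 𝟙)(646) = 1596

Divisors of 646: [1, 2, 17, 19, 34, 38, 323, 646]. For each d | 646:
  d = 1: σ(1) · 𝟙(646/1) = 1 · 1 = 1
  d = 2: σ(2) · 𝟙(646/2) = 3 · 1 = 3
  d = 17: σ(17) · 𝟙(646/17) = 18 · 1 = 18
  d = 19: σ(19) · 𝟙(646/19) = 20 · 1 = 20
  d = 34: σ(34) · 𝟙(646/34) = 54 · 1 = 54
  d = 38: σ(38) · 𝟙(646/38) = 60 · 1 = 60
  d = 323: σ(323) · 𝟙(646/323) = 360 · 1 = 360
  d = 646: σ(646) · 𝟙(646/646) = 1080 · 1 = 1080
Summing: (σ * 𝟙)(646) = 1 + 3 + 18 + 20 + 54 + 60 + 360 + 1080 = 1596.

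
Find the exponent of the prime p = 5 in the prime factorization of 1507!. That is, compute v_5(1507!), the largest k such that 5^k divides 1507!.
v_5(1507!) = 375

Legendre's formula: v_p(n!) = Σ_{k ≥ 1} ⌊n / p^k⌋. For p = 5, n = 1507, the terms are:
  ⌊1507/5^1⌋ = ⌊1507/5⌋ = 301
  ⌊1507/5^2⌋ = ⌊1507/25⌋ = 60
  ⌊1507/5^3⌋ = ⌊1507/125⌋ = 12
  ⌊1507/5^4⌋ = ⌊1507/625⌋ = 2
(the next term ⌊1507/5^5⌋ = 0, terminating the sum). Summing: v_5(1507!) = 301 + 60 + 12 + 2 = 375.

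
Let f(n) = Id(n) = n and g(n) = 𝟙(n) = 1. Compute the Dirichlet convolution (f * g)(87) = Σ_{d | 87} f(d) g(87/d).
(Id * 𝟙)(87) = 120

Divisors of 87: [1, 3, 29, 87]. For each d | 87:
  d = 1: Id(1) · 𝟙(87/1) = 1 · 1 = 1
  d = 3: Id(3) · 𝟙(87/3) = 3 · 1 = 3
  d = 29: Id(29) · 𝟙(87/29) = 29 · 1 = 29
  d = 87: Id(87) · 𝟙(87/87) = 87 · 1 = 87
Summing: (Id * 𝟙)(87) = 1 + 3 + 29 + 87 = 120.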